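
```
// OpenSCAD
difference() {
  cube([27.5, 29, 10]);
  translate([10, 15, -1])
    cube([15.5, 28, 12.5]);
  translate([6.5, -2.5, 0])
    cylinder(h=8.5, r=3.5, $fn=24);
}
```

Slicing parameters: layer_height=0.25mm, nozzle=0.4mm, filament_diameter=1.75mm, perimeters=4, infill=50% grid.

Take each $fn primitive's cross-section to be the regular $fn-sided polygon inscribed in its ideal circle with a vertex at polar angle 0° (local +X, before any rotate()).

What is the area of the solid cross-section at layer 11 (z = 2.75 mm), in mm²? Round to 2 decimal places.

At z = 2.75 mm: the cube (footprint 27.5×29) is included at this height (area 797.50 mm²); the 15.5×28 cube at (10, 15) contributes its full rectangle (area 434.00 mm²); the r=3.5 cylinder at (6.5, -2.5) gives a regular 24-gon of circumradius 3.5 (constant along its height) (area = (24/2)·3.500²·sin(360°/24) = 38.05 mm²); Subtracting the remaining from the first: starting from the 27.5×29 cube (797.50 mm²), the 15.5×28 cube at (10, 15) partially overlaps it — only the 217.00 mm² overlap (of its 434.00 mm²) is removed, clipping the outline; the r=3.5 cylinder at (6.5, -2.5) partially overlaps it — only the 3.26 mm² overlap (of its 38.05 mm²) is removed, clipping the outline — area = 577.24 mm². Overall, the cross-section is a single solid region. Net area = 577.24 mm².

577.24 mm²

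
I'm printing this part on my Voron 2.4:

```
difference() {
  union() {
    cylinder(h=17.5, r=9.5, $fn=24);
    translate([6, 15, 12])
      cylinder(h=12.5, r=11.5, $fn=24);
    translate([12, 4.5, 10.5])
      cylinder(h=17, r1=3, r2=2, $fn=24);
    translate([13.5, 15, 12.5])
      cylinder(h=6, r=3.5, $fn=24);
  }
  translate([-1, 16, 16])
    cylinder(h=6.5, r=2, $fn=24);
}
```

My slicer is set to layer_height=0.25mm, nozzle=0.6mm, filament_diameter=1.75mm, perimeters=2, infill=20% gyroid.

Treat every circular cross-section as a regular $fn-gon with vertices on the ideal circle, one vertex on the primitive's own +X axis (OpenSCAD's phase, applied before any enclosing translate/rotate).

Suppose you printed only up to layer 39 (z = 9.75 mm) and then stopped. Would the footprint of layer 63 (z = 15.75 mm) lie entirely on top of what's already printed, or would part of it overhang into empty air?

Compare the two slices. At z = 9.75: the r=9.5 cylinder gives a regular 24-gon of circumradius 9.5 (constant along its height) (area = (24/2)·9.500²·sin(360°/24) = 280.30 mm²); the cylinder at (6, 15) is not intersected at this z (z outside [12, 24.5]); the cone at (12, 4.5) does not reach this height (z outside [10.5, 27.5]); the cylinder at (13.5, 15) does not reach this height (z outside [12.5, 18.5]); Merging all regions: only the r=9.5 cylinder is present, so the union is just that shape — area = 280.30 mm²; the cylinder at (-1, 16) is not intersected at this z (z outside [16, 22.5]); Taking the first minus the rest: none of the subtracted shapes is present at this height, so the result so far is unchanged — area = 280.30 mm². At z = 15.75: the cylinder: section is a regular 24-gon, circumradius r=9.5 (area = (24/2)·9.500²·sin(360°/24) = 280.30 mm²); the r=11.5 cylinder at (6, 15) gives a regular 24-gon of circumradius 11.5 (constant along its height) (area = (24/2)·11.500²·sin(360°/24) = 410.75 mm²); the cone at (12, 4.5) contributes a regular 24-gon of circumradius 2.691 (interpolated between r1=3 and r2=2 at t=0.309) (area = (24/2)·2.691²·sin(360°/24) = 22.49 mm²); the r=3.5 cylinder at (13.5, 15) contributes a regular 24-gon of circumradius 3.5 (area = (24/2)·3.500²·sin(360°/24) = 38.05 mm²); Merging all regions: the regions partially overlap — summed areas 751.59 mm² minus the doubly-counted overlap 87.70 mm² gives 663.89 mm² — area = 663.89 mm²; the cylinder at (-1, 16) does not reach this height (z outside [16, 22.5]); Taking the first minus the rest: none of the subtracted shapes is present at this height, so the result so far is unchanged — area = 663.89 mm². Checking containment: at z = 15.75 the cross-section extends beyond the z = 9.75 cross-section by about 383.59 mm².

part overhangs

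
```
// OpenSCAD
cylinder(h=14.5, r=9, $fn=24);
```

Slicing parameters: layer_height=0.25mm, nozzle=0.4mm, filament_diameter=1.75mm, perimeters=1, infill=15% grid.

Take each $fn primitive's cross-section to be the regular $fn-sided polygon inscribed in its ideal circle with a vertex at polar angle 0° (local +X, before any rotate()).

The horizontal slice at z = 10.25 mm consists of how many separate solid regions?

At z = 10.25 mm: the r=9 cylinder contributes a regular 24-gon of circumradius 9. The result has 1 disconnected region.

1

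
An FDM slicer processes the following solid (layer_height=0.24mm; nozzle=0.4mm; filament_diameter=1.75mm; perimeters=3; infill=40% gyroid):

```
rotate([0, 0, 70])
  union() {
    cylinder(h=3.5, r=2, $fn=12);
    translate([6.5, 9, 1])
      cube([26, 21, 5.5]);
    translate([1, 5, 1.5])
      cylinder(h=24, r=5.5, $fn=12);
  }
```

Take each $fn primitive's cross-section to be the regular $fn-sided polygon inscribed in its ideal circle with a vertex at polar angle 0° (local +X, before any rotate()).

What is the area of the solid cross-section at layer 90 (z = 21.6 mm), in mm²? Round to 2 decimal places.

90.75 mm²

At z = 21.6 mm: the cylinder does not reach this height (z outside [0, 3.5]); the cube at (6.5, 9) is absent (z outside [1, 6.5]); the cylinder at (1, 5): section is a regular 12-gon, circumradius r=5.5 (area = (12/2)·5.500²·sin(360°/12) = 90.75 mm²); Taking the union: only the r=5.5 cylinder at (1, 5) is present, so the union is just that shape — area = 90.75 mm²; (whole slice rotated 70° about Z — lengths, areas and connectivity unchanged). Overall, the cross-section is a single solid region. Net area = 90.75 mm².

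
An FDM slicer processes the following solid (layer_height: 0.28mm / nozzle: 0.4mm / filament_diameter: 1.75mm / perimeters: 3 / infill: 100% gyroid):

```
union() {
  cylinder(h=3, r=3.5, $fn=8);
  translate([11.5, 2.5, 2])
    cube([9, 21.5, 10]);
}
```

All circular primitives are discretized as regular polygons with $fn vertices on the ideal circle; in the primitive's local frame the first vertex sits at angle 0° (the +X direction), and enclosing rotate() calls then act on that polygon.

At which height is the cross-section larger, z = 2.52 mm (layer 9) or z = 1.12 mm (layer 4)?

Layer 9 (z = 2.52): the r=3.5 cylinder contributes a regular 8-gon of circumradius 3.5 (area = (8/2)·3.500²·sin(360°/8) = 34.65 mm²); the cube at (11.5, 2.5) (footprint 9×21.5) is included at this height (area 193.50 mm²); Combining (union): the 2 present regions are separate (no shared area or edge), so areas and boundary lengths simply add and each stays a separate island — area = 228.15 mm². So its area = 228.15 mm². Layer 4 (z = 1.12): the r=3.5 cylinder contributes a regular 8-gon of circumradius 3.5 (area = (8/2)·3.500²·sin(360°/8) = 34.65 mm²); the cube at (11.5, 2.5) is not intersected at this z (z outside [2, 12]); Combining (union): only the r=3.5 cylinder is present, so the union is just that shape — area = 34.65 mm². So its area = 34.65 mm². Layer 9 is larger (228.15 vs 34.65 mm²).

layer 9 (z = 2.52 mm)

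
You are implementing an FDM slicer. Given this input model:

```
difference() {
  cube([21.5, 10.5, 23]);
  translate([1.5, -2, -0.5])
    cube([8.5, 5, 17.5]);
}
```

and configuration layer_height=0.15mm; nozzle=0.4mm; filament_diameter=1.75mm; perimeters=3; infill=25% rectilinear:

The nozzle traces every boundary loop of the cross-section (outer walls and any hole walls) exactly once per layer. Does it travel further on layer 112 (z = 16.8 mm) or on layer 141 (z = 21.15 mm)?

layer 112 (z = 16.8 mm)

Layer 112 (z = 16.8): the 21.5×10.5 cube contributes its full rectangle (perimeter 64.00 mm); the 8.5×5 cube at (1.5, -2) contributes its full rectangle (perimeter 27.00 mm); Taking the first minus the rest: starting from the 21.5×10.5 cube, the 8.5×5 cube at (1.5, -2) partially overlaps it — only the 25.50 mm² overlap (of its 42.50 mm²) is removed, clipping the outline — boundary = 70.00 mm. So its perimeter = 70.00 mm. Layer 141 (z = 21.15): the cube (footprint 21.5×10.5) is included at this height (perimeter 64.00 mm); the cube at (1.5, -2) does not reach this height (z outside [-0.5, 17]); After the difference (first − rest): none of the subtracted shapes is present at this height, so the 21.5×10.5 cube is unchanged — boundary = 64.00 mm. So its perimeter = 64.00 mm. Layer 112 is larger (70.00 vs 64.00 mm).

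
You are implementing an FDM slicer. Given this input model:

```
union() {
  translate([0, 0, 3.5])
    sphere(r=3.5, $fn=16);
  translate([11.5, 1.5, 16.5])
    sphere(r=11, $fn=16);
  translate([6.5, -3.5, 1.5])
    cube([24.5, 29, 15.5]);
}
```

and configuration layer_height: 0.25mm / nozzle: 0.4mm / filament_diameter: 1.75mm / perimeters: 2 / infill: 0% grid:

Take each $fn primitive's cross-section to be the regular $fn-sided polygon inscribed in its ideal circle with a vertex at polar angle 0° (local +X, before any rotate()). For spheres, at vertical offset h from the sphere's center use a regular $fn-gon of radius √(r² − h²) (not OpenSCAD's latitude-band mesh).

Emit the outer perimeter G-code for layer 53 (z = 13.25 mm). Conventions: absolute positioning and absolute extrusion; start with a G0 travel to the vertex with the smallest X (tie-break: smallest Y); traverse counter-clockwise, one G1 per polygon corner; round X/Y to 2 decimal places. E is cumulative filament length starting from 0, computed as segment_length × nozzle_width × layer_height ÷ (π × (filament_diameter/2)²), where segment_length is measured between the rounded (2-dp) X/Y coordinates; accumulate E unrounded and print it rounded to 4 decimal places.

At z = 13.25 mm: the sphere does not reach this height (|z−center|=9.750 > r=3.5); the r=11 sphere at (11.5, 1.5) contributes a regular 16-gon of circumradius √(11²−3.25²) = 10.509; the cube at (6.5, -3.5) is present — its section is the full 24.5×29 rectangle; Merging all regions: the regions partially overlap (shared area 209.19 mm²), so overlapping operands fuse into one piece — 1 connected region. The outline is a single polygon with 14 vertices. Extrusion per mm of travel: 0.4 × 0.25 / (π × 0.875²) = 0.041575. Accumulating E over each segment gives final E = 4.8866.

G0 X0.99 Y1.50 Z13.25
G1 X1.79 Y-2.52 E0.1704
G1 X4.07 Y-5.93 E0.3410
G1 X7.48 Y-8.21 E0.5115
G1 X11.50 Y-9.01 E0.6819
G1 X15.52 Y-8.21 E0.8523
G1 X18.93 Y-5.93 E1.0229
G1 X20.56 Y-3.50 E1.1445
G1 X31.00 Y-3.50 E1.5786
G1 X31.00 Y25.50 E2.7842
G1 X6.50 Y25.50 E3.8028
G1 X6.50 Y10.56 E4.4240
G1 X4.07 Y8.93 E4.5456
G1 X1.79 Y5.52 E4.7161
G1 X0.99 Y1.50 E4.8866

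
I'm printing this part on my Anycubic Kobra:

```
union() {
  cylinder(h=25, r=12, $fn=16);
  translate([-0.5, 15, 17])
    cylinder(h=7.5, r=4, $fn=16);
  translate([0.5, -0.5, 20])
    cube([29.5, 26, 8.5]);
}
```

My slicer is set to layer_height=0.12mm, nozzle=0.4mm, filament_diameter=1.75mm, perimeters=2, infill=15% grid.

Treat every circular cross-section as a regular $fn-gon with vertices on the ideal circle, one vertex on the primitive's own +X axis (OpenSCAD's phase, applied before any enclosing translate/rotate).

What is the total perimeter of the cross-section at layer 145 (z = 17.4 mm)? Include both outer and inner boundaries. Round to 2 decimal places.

91.64 mm

At z = 17.4 mm: the r=12 cylinder gives a regular 16-gon of circumradius 12 (constant along its height) (perimeter = 2·16·12.000·sin(180°/16) = 74.91 mm); the r=4 cylinder at (-0.5, 15) contributes a regular 16-gon of circumradius 4 (perimeter = 2·16·4.000·sin(180°/16) = 24.97 mm); the cube at (0.5, -0.5) does not reach this height (z outside [20, 28.5]); Combining (union): the regions partially overlap (shared area 2.27 mm²), so the edge portions inside another operand are dropped and the merged outline is re-measured after clipping — boundary = 91.64 mm. Overall, the cross-section is a single solid region. Total boundary length (outer) = 91.64 mm.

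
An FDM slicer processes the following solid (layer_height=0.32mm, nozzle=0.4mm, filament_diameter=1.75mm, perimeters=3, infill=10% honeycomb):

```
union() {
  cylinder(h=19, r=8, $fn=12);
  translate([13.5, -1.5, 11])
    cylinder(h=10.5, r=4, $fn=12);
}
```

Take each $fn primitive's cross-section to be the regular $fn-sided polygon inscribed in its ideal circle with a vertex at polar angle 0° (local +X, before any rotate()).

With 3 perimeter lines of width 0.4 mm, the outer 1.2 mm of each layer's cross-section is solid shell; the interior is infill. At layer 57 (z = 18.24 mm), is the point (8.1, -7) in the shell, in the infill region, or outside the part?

At z = 18.24 mm: the r=8 cylinder gives a regular 12-gon of circumradius 8 (constant along its height); the r=4 cylinder at (13.5, -1.5) contributes a regular 12-gon of circumradius 4; Taking the union: the 2 present regions are separate (no shared area or edge), so areas and boundary lengths simply add and each stays a separate island — 2 connected regions. Overall, the cross-section has 2 separate islands. The nearest boundary edge runs (6.93, -4.00)→(4.00, -6.93); distance from the point to it = 2.95 mm. The point is not inside any of the regions above, so it lies outside the cross-section (2.95 mm from the nearest boundary).

outside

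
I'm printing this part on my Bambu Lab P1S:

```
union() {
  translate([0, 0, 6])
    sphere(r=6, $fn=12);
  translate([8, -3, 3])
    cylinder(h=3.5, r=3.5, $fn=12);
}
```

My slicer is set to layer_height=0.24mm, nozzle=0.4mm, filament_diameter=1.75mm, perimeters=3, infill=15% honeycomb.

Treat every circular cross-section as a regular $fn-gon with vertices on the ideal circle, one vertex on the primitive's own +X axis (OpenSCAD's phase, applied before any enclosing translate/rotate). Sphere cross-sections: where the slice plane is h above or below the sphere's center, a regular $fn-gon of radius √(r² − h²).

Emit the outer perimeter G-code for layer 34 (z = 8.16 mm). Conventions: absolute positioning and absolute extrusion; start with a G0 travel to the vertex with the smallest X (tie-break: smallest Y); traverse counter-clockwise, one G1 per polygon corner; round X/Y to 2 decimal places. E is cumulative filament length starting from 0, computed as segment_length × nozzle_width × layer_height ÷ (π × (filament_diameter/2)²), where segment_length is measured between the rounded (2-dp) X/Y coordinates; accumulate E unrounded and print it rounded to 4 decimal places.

G0 X-5.60 Y0.00 Z8.16
G1 X-4.85 Y-2.80 E0.1157
G1 X-2.80 Y-4.85 E0.2314
G1 X0.00 Y-5.60 E0.3471
G1 X2.80 Y-4.85 E0.4628
G1 X4.85 Y-2.80 E0.5785
G1 X5.60 Y0.00 E0.6942
G1 X4.85 Y2.80 E0.8099
G1 X2.80 Y4.85 E0.9256
G1 X0.00 Y5.60 E1.0413
G1 X-2.80 Y4.85 E1.1570
G1 X-4.85 Y2.80 E1.2727
G1 X-5.60 Y0.00 E1.3884

At z = 8.16 mm: the r=6 sphere contributes a regular 12-gon of circumradius √(6²−2.16²) = 5.598; the cylinder at (8, -3) does not reach this height (z outside [3, 6.5]); Taking the union: only the r=6 sphere is present, so the union is just that shape — 1 connected region. The outline is a single polygon with 12 vertices. Extrusion per mm of travel: 0.4 × 0.24 / (π × 0.875²) = 0.039912. Accumulating E over each segment gives final E = 1.3884.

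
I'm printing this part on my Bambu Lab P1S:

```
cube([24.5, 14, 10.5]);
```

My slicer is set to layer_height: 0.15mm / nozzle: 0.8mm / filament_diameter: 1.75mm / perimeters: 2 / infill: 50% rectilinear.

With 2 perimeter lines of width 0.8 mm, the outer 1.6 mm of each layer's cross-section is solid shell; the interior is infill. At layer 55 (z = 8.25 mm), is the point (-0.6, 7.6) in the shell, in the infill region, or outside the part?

outside

At z = 8.25 mm: the cube (footprint 24.5×14) is included at this height. Overall, the cross-section is a single solid region. The nearest boundary edge runs (0.00, 14.00)→(0.00, 0.00); distance from the point to it = 0.60 mm. The point is not inside any of the regions above, so it lies outside the cross-section (0.60 mm from the nearest boundary).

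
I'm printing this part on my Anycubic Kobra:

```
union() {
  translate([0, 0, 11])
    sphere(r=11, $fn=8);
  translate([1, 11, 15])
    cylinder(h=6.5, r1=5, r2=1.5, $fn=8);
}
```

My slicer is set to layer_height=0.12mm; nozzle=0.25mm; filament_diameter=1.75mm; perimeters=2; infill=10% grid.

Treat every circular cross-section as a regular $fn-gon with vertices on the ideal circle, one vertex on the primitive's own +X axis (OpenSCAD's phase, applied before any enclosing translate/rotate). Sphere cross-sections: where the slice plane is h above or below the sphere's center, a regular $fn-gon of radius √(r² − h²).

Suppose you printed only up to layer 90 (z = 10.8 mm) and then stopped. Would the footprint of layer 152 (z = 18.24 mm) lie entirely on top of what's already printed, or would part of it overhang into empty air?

Compare the two slices. At z = 10.8: the sphere: section is a regular 8-gon, circumradius = √(r²−h²) = √(11²−0.2²) = 10.998 (area = (8/2)·10.998²·sin(360°/8) = 342.13 mm²); the cone at (1, 11) is absent (z outside [15, 21.5]); Taking the union: only the r=11 sphere is present, so the union is just that shape — area = 342.13 mm². At z = 18.24: the sphere: section is a regular 8-gon, circumradius = √(r²−h²) = √(11²−7.24²) = 8.281 (area = (8/2)·8.281²·sin(360°/8) = 193.98 mm²); the cone at (1, 11) contributes a regular 8-gon of circumradius 3.255 (interpolated between r1=5 and r2=1.5 at t=0.498) (area = (8/2)·3.255²·sin(360°/8) = 29.97 mm²); Merging all regions: the regions partially overlap — summed areas 223.95 mm² minus the doubly-counted overlap 0.14 mm² gives 223.81 mm² — area = 223.81 mm². Checking containment: at z = 18.24 the cross-section extends beyond the z = 10.8 cross-section by about 19.10 mm².

part overhangs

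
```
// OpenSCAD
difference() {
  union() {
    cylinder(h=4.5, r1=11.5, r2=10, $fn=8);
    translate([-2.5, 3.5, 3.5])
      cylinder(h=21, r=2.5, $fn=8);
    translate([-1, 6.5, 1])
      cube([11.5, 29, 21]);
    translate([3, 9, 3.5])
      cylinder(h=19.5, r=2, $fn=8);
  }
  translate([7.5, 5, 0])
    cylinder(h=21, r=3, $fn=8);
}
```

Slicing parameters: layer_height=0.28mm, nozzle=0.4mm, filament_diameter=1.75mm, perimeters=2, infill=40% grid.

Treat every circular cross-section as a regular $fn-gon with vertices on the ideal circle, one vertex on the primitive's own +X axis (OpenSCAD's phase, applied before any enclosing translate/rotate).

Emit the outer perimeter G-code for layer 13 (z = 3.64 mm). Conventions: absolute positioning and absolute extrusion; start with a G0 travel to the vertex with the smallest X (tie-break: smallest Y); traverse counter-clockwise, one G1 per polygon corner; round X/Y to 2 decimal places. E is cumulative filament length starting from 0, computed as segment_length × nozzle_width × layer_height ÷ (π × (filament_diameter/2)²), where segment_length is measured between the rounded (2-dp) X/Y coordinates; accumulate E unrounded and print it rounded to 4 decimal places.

At z = 3.64 mm: the cone: at t=0.809 of its height the radius interpolates to r₁+(r₂−r₁)t = 10.287, giving a regular 8-gon of that circumradius; the cylinder at (-2.5, 3.5): section is a regular 8-gon, circumradius r=2.5; the cube at (-1, 6.5) (footprint 11.5×29) is included at this height; the r=2 cylinder at (3, 9) contributes a regular 8-gon of circumradius 2; Combining (union): the regions partially overlap (shared area 49.28 mm²), so overlapping operands fuse into one piece — 1 connected region; the r=3 cylinder at (7.5, 5) contributes a regular 8-gon of circumradius 3; After the difference (first − rest): starting from that combined region, the r=3 cylinder at (7.5, 5) partially overlaps it — only the 19.00 mm² overlap (of its 25.46 mm²) is removed, clipping the outline — 1 connected region. The outline is a single polygon with 18 vertices. Extrusion per mm of travel: 0.4 × 0.28 / (π × 0.875²) = 0.046564. Accumulating E over each segment gives final E = 6.0426.

G0 X-10.29 Y0.00 Z3.64
G1 X-7.27 Y-7.27 E0.3666
G1 X0.00 Y-10.29 E0.7331
G1 X7.27 Y-7.27 E1.0997
G1 X10.29 Y0.00 E1.4663
G1 X9.17 Y2.69 E1.6020
G1 X7.50 Y2.00 E1.6861
G1 X5.38 Y2.88 E1.7930
G1 X4.50 Y5.00 E1.8999
G1 X5.38 Y7.12 E2.0067
G1 X7.50 Y8.00 E2.1136
G1 X9.62 Y7.12 E2.2205
G1 X9.88 Y6.50 E2.2518
G1 X10.50 Y6.50 E2.2807
G1 X10.50 Y35.50 E3.6310
G1 X-1.00 Y35.50 E4.1665
G1 X-1.00 Y9.87 E5.3600
G1 X-7.27 Y7.27 E5.6760
G1 X-10.29 Y0.00 E6.0426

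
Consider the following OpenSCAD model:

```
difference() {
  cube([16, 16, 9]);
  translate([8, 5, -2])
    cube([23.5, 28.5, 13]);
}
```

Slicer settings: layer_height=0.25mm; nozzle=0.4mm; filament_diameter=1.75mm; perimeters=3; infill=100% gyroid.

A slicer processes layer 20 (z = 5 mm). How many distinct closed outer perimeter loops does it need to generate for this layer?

1

At z = 5 mm: the cube is present — its section is the full 16×16 rectangle; the cube at (8, 5) (footprint 23.5×28.5) is included at this height; Taking the first minus the rest: starting from the 16×16 cube, the 23.5×28.5 cube at (8, 5) partially overlaps it — only the 88.00 mm² overlap (of its 669.75 mm²) is removed, clipping the outline — 1 connected region. The result has 1 disconnected region.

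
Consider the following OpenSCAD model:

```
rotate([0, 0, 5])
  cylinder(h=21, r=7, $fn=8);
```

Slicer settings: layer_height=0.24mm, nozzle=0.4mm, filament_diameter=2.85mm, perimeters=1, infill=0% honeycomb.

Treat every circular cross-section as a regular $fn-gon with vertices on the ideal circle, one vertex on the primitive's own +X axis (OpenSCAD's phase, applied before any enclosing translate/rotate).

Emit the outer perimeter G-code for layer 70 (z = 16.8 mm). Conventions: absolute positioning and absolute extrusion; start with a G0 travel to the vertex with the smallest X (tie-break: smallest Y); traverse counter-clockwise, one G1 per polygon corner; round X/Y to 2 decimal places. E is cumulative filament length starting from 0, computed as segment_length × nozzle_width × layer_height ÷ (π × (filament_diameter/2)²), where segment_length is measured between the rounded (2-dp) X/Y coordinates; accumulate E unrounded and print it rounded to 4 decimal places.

At z = 16.8 mm: the cylinder: section is a regular 8-gon, circumradius r=7; (rotated 5° about Z; rotation is an isometry so areas/perimeters/island counts are preserved). The outline is a single polygon with 8 vertices. Extrusion per mm of travel: 0.4 × 0.24 / (π × 1.425²) = 0.015048. Accumulating E over each segment gives final E = 0.6448.

G0 X-6.97 Y-0.61 Z16.80
G1 X-4.50 Y-5.36 E0.0806
G1 X0.61 Y-6.97 E0.1612
G1 X5.36 Y-4.50 E0.2418
G1 X6.97 Y0.61 E0.3224
G1 X4.50 Y5.36 E0.4029
G1 X-0.61 Y6.97 E0.4836
G1 X-5.36 Y4.50 E0.5641
G1 X-6.97 Y-0.61 E0.6448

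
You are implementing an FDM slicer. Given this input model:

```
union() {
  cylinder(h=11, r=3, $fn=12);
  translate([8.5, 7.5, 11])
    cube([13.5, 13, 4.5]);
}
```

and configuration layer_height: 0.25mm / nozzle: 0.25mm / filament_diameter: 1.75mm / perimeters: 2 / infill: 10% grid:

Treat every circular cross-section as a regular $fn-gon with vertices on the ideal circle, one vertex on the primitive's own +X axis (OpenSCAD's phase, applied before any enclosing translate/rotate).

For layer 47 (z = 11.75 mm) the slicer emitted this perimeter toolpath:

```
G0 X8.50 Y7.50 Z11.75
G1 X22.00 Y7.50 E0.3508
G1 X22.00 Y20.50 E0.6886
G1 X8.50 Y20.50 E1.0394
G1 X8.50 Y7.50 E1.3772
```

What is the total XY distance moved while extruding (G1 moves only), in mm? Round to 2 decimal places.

Sum the Euclidean lengths of each G1 segment: total = 53.00 mm.

53.00 mm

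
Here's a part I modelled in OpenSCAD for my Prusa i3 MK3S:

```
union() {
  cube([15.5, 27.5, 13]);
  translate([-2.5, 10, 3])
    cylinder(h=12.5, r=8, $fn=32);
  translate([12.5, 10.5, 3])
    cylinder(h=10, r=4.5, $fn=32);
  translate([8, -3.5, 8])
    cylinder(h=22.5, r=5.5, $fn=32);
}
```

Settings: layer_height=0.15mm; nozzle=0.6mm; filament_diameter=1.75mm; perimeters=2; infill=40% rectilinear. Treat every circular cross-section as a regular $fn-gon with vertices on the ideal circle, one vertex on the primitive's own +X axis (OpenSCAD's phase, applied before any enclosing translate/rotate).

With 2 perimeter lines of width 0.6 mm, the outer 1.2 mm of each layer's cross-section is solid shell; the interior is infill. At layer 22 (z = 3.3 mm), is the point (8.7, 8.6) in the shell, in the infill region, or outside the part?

At z = 3.3 mm: the cube (footprint 15.5×27.5) is included at this height; the cylinder at (-2.5, 10): section is a regular 32-gon, circumradius r=8; the r=4.5 cylinder at (12.5, 10.5) contributes a regular 32-gon of circumradius 4.5; the cylinder at (8, -3.5) is absent (z outside [8, 30.5]); Merging all regions: the regions partially overlap (shared area 117.03 mm²), so overlapping operands fuse into one piece — 1 connected region. Overall, the cross-section is a single solid region. The nearest boundary edge runs (15.68, 7.32)→(15.50, 7.17); distance from the point to it = 6.95 mm. The point is inside the cross-section and 6.95 mm from the nearest boundary — more than the 1.2 mm shell width (2 × 0.6), so it's in the infill interior.

infill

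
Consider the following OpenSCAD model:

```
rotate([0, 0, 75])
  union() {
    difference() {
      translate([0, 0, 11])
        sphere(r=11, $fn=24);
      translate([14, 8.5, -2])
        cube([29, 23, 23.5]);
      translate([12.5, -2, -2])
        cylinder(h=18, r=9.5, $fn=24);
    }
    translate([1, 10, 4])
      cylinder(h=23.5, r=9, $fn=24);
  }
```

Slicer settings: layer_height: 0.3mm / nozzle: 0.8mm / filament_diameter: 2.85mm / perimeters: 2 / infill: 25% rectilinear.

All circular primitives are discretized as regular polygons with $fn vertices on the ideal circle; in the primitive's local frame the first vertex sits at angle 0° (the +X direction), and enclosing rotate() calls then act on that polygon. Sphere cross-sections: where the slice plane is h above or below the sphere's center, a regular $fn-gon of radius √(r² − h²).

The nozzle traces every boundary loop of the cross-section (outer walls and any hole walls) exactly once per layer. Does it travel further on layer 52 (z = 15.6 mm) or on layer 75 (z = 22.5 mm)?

Layer 52 (z = 15.6): the r=11 sphere contributes a regular 24-gon of circumradius √(11²−4.6²) = 9.992 (perimeter = 2·24·9.992·sin(180°/24) = 62.60 mm); the cube at (14, 8.5) is present — its section is the full 29×23 rectangle (perimeter 104.00 mm); the r=9.5 cylinder at (12.5, -2) gives a regular 24-gon of circumradius 9.5 (constant along its height) (perimeter = 2·24·9.500·sin(180°/24) = 59.52 mm); Subtracting the remaining from the first: starting from the r=11 sphere, the 29×23 cube at (14, 8.5) misses the remaining region (no effect); the r=9.5 cylinder at (12.5, -2) partially overlaps it — only the 68.37 mm² overlap (of its 280.30 mm²) is removed, clipping the outline — boundary = 62.81 mm; the cylinder at (1, 10): section is a regular 24-gon, circumradius r=9 (perimeter = 2·24·9.000·sin(180°/24) = 56.39 mm); Taking the union: the regions partially overlap (shared area 91.24 mm²), so the edge portions inside another operand are dropped and the merged outline is re-measured after clipping — boundary = 82.21 mm; (whole slice rotated 75° about Z — lengths, areas and connectivity unchanged). So its perimeter = 82.21 mm. Layer 75 (z = 22.5): the sphere does not reach this height (|z−center|=11.500 > r=11); the cube at (14, 8.5) is absent (z outside [-2, 21.5]); the cylinder at (12.5, -2) is not intersected at this z (z outside [-2, 16]); Subtracting the remaining from the first: the first operand is absent here, so nothing remains; the r=9 cylinder at (1, 10) gives a regular 24-gon of circumradius 9 (constant along its height) (perimeter = 2·24·9.000·sin(180°/24) = 56.39 mm); Combining (union): only the r=9 cylinder at (1, 10) is present, so the union is just that shape — boundary = 56.39 mm; (rotated 75° about Z; rotation is an isometry so areas/perimeters/island counts are preserved). So its perimeter = 56.39 mm. Layer 52 is larger (82.21 vs 56.39 mm).

layer 52 (z = 15.6 mm)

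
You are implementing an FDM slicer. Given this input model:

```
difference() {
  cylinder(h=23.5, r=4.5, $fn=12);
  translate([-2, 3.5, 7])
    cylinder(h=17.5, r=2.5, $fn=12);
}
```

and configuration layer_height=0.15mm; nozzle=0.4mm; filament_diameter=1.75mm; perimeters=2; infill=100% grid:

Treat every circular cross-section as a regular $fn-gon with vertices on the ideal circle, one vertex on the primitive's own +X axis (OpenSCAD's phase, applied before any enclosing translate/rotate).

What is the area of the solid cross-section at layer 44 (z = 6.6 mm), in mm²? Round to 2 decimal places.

60.75 mm²

At z = 6.6 mm: the r=4.5 cylinder gives a regular 12-gon of circumradius 4.5 (constant along its height) (area = (12/2)·4.500²·sin(360°/12) = 60.75 mm²); the cylinder at (-2, 3.5) does not reach this height (z outside [7, 24.5]); Taking the first minus the rest: none of the subtracted shapes is present at this height, so the r=4.5 cylinder is unchanged — area = 60.75 mm². Overall, the cross-section is a single solid region. Net area = 60.75 mm².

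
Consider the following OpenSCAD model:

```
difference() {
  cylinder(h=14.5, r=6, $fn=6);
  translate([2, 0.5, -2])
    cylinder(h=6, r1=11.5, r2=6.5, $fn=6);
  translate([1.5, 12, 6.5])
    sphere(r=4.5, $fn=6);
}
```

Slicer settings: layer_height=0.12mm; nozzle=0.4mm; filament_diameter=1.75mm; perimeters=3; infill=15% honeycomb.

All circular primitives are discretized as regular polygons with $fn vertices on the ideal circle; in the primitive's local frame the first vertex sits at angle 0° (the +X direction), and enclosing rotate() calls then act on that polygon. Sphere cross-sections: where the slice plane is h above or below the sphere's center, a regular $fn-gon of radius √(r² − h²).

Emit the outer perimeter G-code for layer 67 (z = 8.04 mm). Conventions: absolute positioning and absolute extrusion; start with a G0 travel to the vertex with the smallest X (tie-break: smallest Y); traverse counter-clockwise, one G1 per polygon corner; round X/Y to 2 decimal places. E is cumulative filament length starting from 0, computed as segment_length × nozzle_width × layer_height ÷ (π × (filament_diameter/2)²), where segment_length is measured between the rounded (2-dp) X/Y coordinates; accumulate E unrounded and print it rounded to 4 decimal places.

At z = 8.04 mm: the r=6 cylinder gives a regular 6-gon of circumradius 6 (constant along its height); the cone at (2, 0.5) is absent (z outside [-2, 4]); the r=4.5 sphere at (1.5, 12) slices to a regular 6-gon of circumradius 4.228 (√(r²−h²) with h=1.54 from center); Subtracting the remaining from the first: starting from the r=6 cylinder, the r=4.5 sphere at (1.5, 12) misses the remaining region (no effect) — 1 connected region. The outline is a single polygon with 6 vertices. Extrusion per mm of travel: 0.4 × 0.12 / (π × 0.875²) = 0.019956. Accumulating E over each segment gives final E = 0.7187.

G0 X-6.00 Y0.00 Z8.04
G1 X-3.00 Y-5.20 E0.1198
G1 X3.00 Y-5.20 E0.2395
G1 X6.00 Y0.00 E0.3593
G1 X3.00 Y5.20 E0.4791
G1 X-3.00 Y5.20 E0.5989
G1 X-6.00 Y0.00 E0.7187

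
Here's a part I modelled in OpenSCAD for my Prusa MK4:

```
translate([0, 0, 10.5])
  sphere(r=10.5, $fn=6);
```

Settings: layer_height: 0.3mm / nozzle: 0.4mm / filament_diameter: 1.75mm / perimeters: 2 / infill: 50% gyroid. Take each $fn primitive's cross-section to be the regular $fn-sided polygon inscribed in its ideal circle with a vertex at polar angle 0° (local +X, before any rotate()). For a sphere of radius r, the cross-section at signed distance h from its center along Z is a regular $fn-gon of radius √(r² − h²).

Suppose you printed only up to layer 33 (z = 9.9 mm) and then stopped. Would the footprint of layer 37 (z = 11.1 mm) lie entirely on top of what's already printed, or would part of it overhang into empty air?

Compare the two slices. At z = 9.9: the r=10.5 sphere contributes a regular 6-gon of circumradius √(10.5²−0.6²) = 10.483 (area = (6/2)·10.483²·sin(360°/6) = 285.50 mm²). At z = 11.1: the r=10.5 sphere contributes a regular 6-gon of circumradius √(10.5²−0.6²) = 10.483 (area = (6/2)·10.483²·sin(360°/6) = 285.50 mm²). Checking containment: the cross-section at z = 11.1 is a subset of the cross-section at z = 9.9.

entirely on top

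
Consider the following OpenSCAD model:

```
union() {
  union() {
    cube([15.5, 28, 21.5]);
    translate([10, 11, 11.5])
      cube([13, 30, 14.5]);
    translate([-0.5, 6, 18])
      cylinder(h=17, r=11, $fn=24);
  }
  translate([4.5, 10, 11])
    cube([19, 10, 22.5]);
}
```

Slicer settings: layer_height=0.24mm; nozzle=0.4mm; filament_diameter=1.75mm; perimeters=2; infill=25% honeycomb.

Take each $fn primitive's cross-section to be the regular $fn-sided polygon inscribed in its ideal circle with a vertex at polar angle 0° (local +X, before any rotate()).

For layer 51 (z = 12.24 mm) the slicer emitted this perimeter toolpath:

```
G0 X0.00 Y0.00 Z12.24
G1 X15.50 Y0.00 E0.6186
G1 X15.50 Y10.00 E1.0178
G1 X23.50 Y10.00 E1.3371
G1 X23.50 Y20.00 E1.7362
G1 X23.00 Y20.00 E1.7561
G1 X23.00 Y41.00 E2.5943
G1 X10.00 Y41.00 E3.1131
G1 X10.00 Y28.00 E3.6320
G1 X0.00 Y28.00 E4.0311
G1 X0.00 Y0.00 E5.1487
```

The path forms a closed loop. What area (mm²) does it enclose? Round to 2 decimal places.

Apply the shoelace formula to the sequence of (X, Y) vertices; enclosed area = 743.00 mm².

743.00 mm²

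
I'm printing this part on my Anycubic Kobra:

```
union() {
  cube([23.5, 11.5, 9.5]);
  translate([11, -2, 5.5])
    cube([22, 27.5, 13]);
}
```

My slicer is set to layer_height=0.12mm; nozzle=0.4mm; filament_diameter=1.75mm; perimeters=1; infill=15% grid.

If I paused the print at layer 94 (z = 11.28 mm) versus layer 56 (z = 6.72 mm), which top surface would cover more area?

Layer 94 (z = 11.28): the cube is absent (z outside [0, 9.5]); the cube at (11, -2) (footprint 22×27.5) is included at this height (area 605.00 mm²); Taking the union: only the 22×27.5 cube at (11, -2) is present, so the union is just that shape — area = 605.00 mm². So its area = 605.00 mm². Layer 56 (z = 6.72): the cube is present — its section is the full 23.5×11.5 rectangle (area 270.25 mm²); the 22×27.5 cube at (11, -2) contributes its full rectangle (area 605.00 mm²); Merging all regions: the regions partially overlap — summed areas 875.25 mm² minus the doubly-counted overlap 143.75 mm² gives 731.50 mm² — area = 731.50 mm². So its area = 731.50 mm². Layer 56 is larger (731.50 vs 605.00 mm²).

layer 56 (z = 6.72 mm)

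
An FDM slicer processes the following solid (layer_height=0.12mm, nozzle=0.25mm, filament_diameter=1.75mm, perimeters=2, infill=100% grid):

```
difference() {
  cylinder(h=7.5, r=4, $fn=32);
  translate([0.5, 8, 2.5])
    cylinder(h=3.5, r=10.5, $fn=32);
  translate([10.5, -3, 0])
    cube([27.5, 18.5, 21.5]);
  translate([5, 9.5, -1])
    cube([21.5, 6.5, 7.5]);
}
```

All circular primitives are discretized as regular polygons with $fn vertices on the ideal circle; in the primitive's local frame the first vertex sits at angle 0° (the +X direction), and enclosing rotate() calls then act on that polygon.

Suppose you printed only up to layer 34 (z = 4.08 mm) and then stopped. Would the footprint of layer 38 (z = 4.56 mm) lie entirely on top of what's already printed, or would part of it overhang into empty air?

entirely on top

Compare the two slices. At z = 4.08: the r=4 cylinder contributes a regular 32-gon of circumradius 4 (area = (32/2)·4.000²·sin(360°/32) = 49.94 mm²); the r=10.5 cylinder at (0.5, 8) gives a regular 32-gon of circumradius 10.5 (constant along its height) (area = (32/2)·10.500²·sin(360°/32) = 344.14 mm²); the 27.5×18.5 cube at (10.5, -3) contributes its full rectangle (area 508.75 mm²); the cube at (5, 9.5) (footprint 21.5×6.5) is included at this height (area 139.75 mm²); Taking the first minus the rest: starting from the r=4 cylinder (49.94 mm²), the r=10.5 cylinder at (0.5, 8) partially overlaps it — only the 42.00 mm² overlap (of its 344.14 mm²) is removed, clipping the outline; the 27.5×18.5 cube at (10.5, -3) misses the remaining region (no effect); the 21.5×6.5 cube at (5, 9.5) misses the remaining region (no effect) — area = 7.95 mm². At z = 4.56: the cylinder: section is a regular 32-gon, circumradius r=4 (area = (32/2)·4.000²·sin(360°/32) = 49.94 mm²); the cylinder at (0.5, 8): section is a regular 32-gon, circumradius r=10.5 (area = (32/2)·10.500²·sin(360°/32) = 344.14 mm²); the cube at (10.5, -3) (footprint 27.5×18.5) is included at this height (area 508.75 mm²); the cube at (5, 9.5) is present — its section is the full 21.5×6.5 rectangle (area 139.75 mm²); Subtracting the remaining from the first: starting from the r=4 cylinder (49.94 mm²), the r=10.5 cylinder at (0.5, 8) partially overlaps it — only the 42.00 mm² overlap (of its 344.14 mm²) is removed, clipping the outline; the 27.5×18.5 cube at (10.5, -3) misses the remaining region (no effect); the 21.5×6.5 cube at (5, 9.5) misses the remaining region (no effect) — area = 7.95 mm². Checking containment: the cross-section at z = 4.56 is a subset of the cross-section at z = 4.08.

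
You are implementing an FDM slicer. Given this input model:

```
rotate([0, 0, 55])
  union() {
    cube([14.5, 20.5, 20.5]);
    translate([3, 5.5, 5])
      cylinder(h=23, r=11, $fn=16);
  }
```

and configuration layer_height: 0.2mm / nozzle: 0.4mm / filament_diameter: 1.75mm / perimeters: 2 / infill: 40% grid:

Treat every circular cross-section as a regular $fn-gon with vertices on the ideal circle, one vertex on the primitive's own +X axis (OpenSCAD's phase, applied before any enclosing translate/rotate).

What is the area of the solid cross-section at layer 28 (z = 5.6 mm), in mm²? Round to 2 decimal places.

At z = 5.6 mm: the cube (footprint 14.5×20.5) is included at this height (area 297.25 mm²); the cylinder at (3, 5.5): section is a regular 16-gon, circumradius r=11 (area = (16/2)·11.000²·sin(360°/16) = 370.44 mm²); Taking the union: the regions partially overlap — summed areas 667.69 mm² minus the doubly-counted overlap 198.31 mm² gives 469.37 mm² — area = 469.37 mm²; (rotated 55° about Z; rotation is an isometry so areas/perimeters/island counts are preserved). Overall, the cross-section is a single solid region. Net area = 469.37 mm².

469.37 mm²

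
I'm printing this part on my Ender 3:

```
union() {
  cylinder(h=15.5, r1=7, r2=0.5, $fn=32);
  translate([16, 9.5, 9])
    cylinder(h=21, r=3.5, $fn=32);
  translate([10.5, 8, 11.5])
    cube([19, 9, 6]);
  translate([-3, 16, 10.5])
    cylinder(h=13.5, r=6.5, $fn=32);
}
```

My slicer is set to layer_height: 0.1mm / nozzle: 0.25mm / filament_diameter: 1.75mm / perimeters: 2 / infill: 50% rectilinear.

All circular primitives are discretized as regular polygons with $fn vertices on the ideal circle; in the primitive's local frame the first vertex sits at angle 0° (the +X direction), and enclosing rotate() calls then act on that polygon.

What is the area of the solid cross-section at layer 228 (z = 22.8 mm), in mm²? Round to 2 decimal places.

170.12 mm²

At z = 22.8 mm: the cone is absent (z outside [0, 15.5]); the cylinder at (16, 9.5): section is a regular 32-gon, circumradius r=3.5 (area = (32/2)·3.500²·sin(360°/32) = 38.24 mm²); the cube at (10.5, 8) is not intersected at this z (z outside [11.5, 17.5]); the cylinder at (-3, 16): section is a regular 32-gon, circumradius r=6.5 (area = (32/2)·6.500²·sin(360°/32) = 131.88 mm²); Taking the union: the 2 present regions are separate (no shared area or edge), so areas and boundary lengths simply add and each stays a separate island — area = 170.12 mm². Overall, the cross-section has 2 separate islands. Net area = 170.12 mm².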